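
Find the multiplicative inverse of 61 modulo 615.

121

gcd(615, 61):
  615 = 10·61 + 5
  61 = 12·5 + 1
  5 = 5·1
so gcd(615, 61) = 1.
Back-substitute for Bézout coefficients:
  1 = 61 - 12·5
  ... = 61·(121) + 615·(-12)
So 61·121 ≡ 1 (mod 615), and 121 mod 615 = 121.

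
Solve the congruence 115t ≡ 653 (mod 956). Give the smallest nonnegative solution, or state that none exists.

147

gcd(956, 115) = 1  (956 = 8·115 + 36, 115 = 3·36 + 7, 36 = 5·7 + 1, 7 = 7·1).
1 divides 653, so solutions exist.
Back-substituting, 115·(-133) + 956·(16) = 1.
So 115·(-133) ≡ 1 (mod 956); multiply by 653: t ≡ -86849 (mod 956).
Smallest nonnegative: t = -86849 mod 956 = 147.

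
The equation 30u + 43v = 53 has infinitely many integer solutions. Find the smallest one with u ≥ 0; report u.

gcd(43, 30) = 1.
1 divides 53, so solutions exist.
By Bézout, 30×(-10) + 43×(7) = 1.
Scale by 53/1 = 53: (u₀, v₀) = (-530, 371).
General solution: u = -530 + 43t, v = 371 - 30t for integer t.
u ≥ 0: smallest is -530 mod 43 = 29 (at t = 13), with v = -19.

29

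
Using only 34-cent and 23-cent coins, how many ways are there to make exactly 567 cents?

Need nonnegative integers with 34j + 23k = 567.
gcd(34, 23) = 1, and 34·(-2) + 23·(3) = 1.
So (j₀, k₀) = (-1134, 1701); general j = -1134 + 23t, k = 1701 - 34t.
j ≥ 0 ⇒ t ≥ 50; k ≥ 0 ⇒ t ≤ 50. That's 1 value of t.

1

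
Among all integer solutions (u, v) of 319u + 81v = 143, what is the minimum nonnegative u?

20

gcd(319, 81) = 1.
1 divides 143, so solutions exist.
By Bézout, 319*(16) + 81*(-63) = 1.
Scale by 143/1 = 143: (u₀, v₀) = (2288, -9009).
General solution: u = 2288 + 81t, v = -9009 - 319t for integer t.
u ≥ 0: smallest is 2288 mod 81 = 20 (at t = -28), with v = -77.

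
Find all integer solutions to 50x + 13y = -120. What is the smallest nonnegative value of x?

8

gcd(50, 13) = 1.
1 divides -120, so solutions exist.
By Bézout, 50·(6) + 13·(-23) = 1.
Scale by -120/1 = -120: (x₀, y₀) = (-720, 2760).
General solution: x = -720 + 13t, y = 2760 - 50t for integer t.
x ≥ 0: smallest is -720 mod 13 = 8 (at t = 56), with y = -40.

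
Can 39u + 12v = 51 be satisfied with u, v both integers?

yes

gcd(39, 12) = 3  (39 = 3·12 + 3, 12 = 4·3).
3 divides 51, so integer solutions exist.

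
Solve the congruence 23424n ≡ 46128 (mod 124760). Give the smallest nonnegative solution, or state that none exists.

gcd(124760, 23424):
  124760 = 5·23424 + 7640
  23424 = 3·7640 + 504
  7640 = 15·504 + 80
  504 = 6·80 + 24
  80 = 3·24 + 8
  24 = 3·8
so gcd(124760, 23424) = 8.
8 divides 46128, so solutions exist.
Back-substitute for Bézout coefficients:
  8 = 80 - 3·24
  ... = 23424·(-4703) + 124760·(883)
So 23424·(-4703) ≡ 8 (mod 124760); multiply by 5766: n ≡ -27117498 (mod 15595).
Smallest nonnegative: n = -27117498 mod 15595 = 2207.

2207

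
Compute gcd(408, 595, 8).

1

gcd(595, 408):
  595 = 1×408 + 187
  408 = 2×187 + 34
  187 = 5×34 + 17
  34 = 2×17
so gcd(595, 408) = 17.
gcd(17, 8) = 1.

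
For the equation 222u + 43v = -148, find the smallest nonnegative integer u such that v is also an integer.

gcd(222, 43) = 1  (222 = 5*43 + 7, 43 = 6*7 + 1, 7 = 7*1).
1 divides -148, so solutions exist.
Back-substituting, 222*(-6) + 43*(31) = 1.
Scale by -148/1 = -148: (u₀, v₀) = (888, -4588).
General solution: u = 888 + 43t, v = -4588 - 222t for integer t.
u ≥ 0: smallest is 888 mod 43 = 28 (at t = -20), with v = -148.

28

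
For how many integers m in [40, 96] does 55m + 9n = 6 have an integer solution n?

7

gcd(55, 9) = 1.
By Bézout, 55·(1) + 9·(-6) = 1.
Particular solution: (6, -36).
General solution: m = 6 + 9t, n = -36 - 55t for integer t.
40 ≤ 6 + 9t ≤ 96 gives t ∈ [4, 10], which is 7 values.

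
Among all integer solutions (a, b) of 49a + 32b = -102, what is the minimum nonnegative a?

26

gcd(49, 32) = 1.
1 divides -102, so solutions exist.
By Bézout, 49·(-15) + 32·(23) = 1.
Scale by -102/1 = -102: (a₀, b₀) = (1530, -2346).
General solution: a = 1530 + 32t, b = -2346 - 49t for integer t.
a ≥ 0: smallest is 1530 mod 32 = 26 (at t = -47), with b = -43.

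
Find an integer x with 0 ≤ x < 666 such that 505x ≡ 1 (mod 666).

gcd(666, 505) = 1.
By Bézout, 505·(91) + 666·(-69) = 1.
So 505·91 ≡ 1 (mod 666), and 91 mod 666 = 91.

91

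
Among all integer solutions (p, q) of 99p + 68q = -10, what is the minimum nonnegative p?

26

gcd(99, 68) = 1  (99 = 1×68 + 31, 68 = 2×31 + 6, 31 = 5×6 + 1, 6 = 6×1).
1 divides -10, so solutions exist.
Back-substituting, 99×(11) + 68×(-16) = 1.
Scale by -10/1 = -10: (p₀, q₀) = (-110, 160).
General solution: p = -110 + 68t, q = 160 - 99t for integer t.
p ≥ 0: smallest is -110 mod 68 = 26 (at t = 2), with q = -38.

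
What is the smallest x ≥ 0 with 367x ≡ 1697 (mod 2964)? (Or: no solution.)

1103

gcd(2964, 367):
  2964 = 8*367 + 28
  367 = 13*28 + 3
  28 = 9*3 + 1
  3 = 3*1
so gcd(2964, 367) = 1.
1 divides 1697, so solutions exist.
Back-substitute for Bézout coefficients:
  1 = 28 - 9*3
  ... = 367*(-953) + 2964*(118)
So 367*(-953) ≡ 1 (mod 2964); multiply by 1697: x ≡ -1617241 (mod 2964).
Smallest nonnegative: x = -1617241 mod 2964 = 1103.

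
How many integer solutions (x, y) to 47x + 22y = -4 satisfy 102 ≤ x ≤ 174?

gcd(47, 22):
  47 = 2*22 + 3
  22 = 7*3 + 1
  3 = 3*1
so gcd(47, 22) = 1.
Back-substitute for Bézout coefficients:
  1 = 22 - 7*3
  ... = 47*(-7) + 22*(15)
Scale by -4: particular solution (28, -60); reduce x mod 22: (6, -13).
General solution: x = 6 + 22t, y = -13 - 47t for integer t.
102 ≤ 6 + 22t ≤ 174 gives t ∈ [5, 7], which is 3 values.

3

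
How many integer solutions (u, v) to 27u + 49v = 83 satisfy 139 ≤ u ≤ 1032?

19

gcd(49, 27) = 1  (49 = 1·27 + 22, 27 = 1·22 + 5, 22 = 4·5 + 2, 5 = 2·2 + 1, 2 = 2·1).
Back-substituting, 27·(20) + 49·(-11) = 1.
Scale by 83: particular solution (1660, -913); reduce u mod 49: (43, -22).
General solution: u = 43 + 49t, v = -22 - 27t for integer t.
139 ≤ 43 + 49t ≤ 1032 gives t ∈ [2, 20], which is 19 values.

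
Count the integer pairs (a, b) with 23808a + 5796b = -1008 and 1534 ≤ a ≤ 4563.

7

gcd(23808, 5796) = 12.
By Bézout, 23808×(-65) + 5796×(267) = 12.
Particular solution: (147, -604).
General solution: a = 147 + 483t, b = -604 - 1984t for integer t.
1534 ≤ 147 + 483t ≤ 4563 gives t ∈ [3, 9], which is 7 values.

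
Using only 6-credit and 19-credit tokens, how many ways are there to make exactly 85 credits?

Need nonnegative integers with 6j + 19k = 85.
gcd(6, 19) = 1, and 6·(-3) + 19·(1) = 1.
So (j₀, k₀) = (-255, 85); general j = -255 + 19t, k = 85 - 6t.
j ≥ 0 ⇒ t ≥ 14; k ≥ 0 ⇒ t ≤ 14. That's 1 value of t.

1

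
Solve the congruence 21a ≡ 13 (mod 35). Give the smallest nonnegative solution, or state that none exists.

no solution

gcd(35, 21) = 7.
7 does not divide 13, so the congruence has no solution.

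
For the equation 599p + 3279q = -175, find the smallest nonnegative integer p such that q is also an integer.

gcd(3279, 599):
  3279 = 5·599 + 284
  599 = 2·284 + 31
  284 = 9·31 + 5
  31 = 6·5 + 1
  5 = 5·1
so gcd(3279, 599) = 1.
1 divides -175, so solutions exist.
Back-substitute for Bézout coefficients:
  1 = 31 - 6·5
  ... = 599·(635) + 3279·(-116)
Scale by -175/1 = -175: (p₀, q₀) = (-111125, 20300).
General solution: p = -111125 + 3279t, q = 20300 - 599t for integer t.
p ≥ 0: smallest is -111125 mod 3279 = 361 (at t = 34), with q = -66.

361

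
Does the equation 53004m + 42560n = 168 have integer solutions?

yes

gcd(53004, 42560) = 28.
28 divides 168, so integer solutions exist.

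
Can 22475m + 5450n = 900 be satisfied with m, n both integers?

gcd(22475, 5450) = 25  (22475 = 4*5450 + 675, 5450 = 8*675 + 50, 675 = 13*50 + 25, 50 = 2*25).
25 divides 900, so integer solutions exist.

yes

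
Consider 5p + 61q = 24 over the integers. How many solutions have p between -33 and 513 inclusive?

gcd(61, 5) = 1.
By Bézout, 5×(-12) + 61×(1) = 1.
Particular solution: (17, -1).
General solution: p = 17 + 61t, q = -1 - 5t for integer t.
-33 ≤ 17 + 61t ≤ 513 gives t ∈ [0, 8], which is 9 values.

9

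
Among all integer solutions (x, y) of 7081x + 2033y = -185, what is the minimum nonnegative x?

gcd(7081, 2033):
  7081 = 3·2033 + 982
  2033 = 2·982 + 69
  982 = 14·69 + 16
  69 = 4·16 + 5
  16 = 3·5 + 1
  5 = 5·1
so gcd(7081, 2033) = 1.
1 divides -185, so solutions exist.
Back-substitute for Bézout coefficients:
  1 = 16 - 3·5
  ... = 7081·(383) + 2033·(-1334)
Scale by -185/1 = -185: (x₀, y₀) = (-70855, 246790).
General solution: x = -70855 + 2033t, y = 246790 - 7081t for integer t.
x ≥ 0: smallest is -70855 mod 2033 = 300 (at t = 35), with y = -1045.

300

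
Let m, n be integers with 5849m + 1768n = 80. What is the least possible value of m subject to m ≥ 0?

1168

gcd(5849, 1768):
  5849 = 3·1768 + 545
  1768 = 3·545 + 133
  545 = 4·133 + 13
  133 = 10·13 + 3
  13 = 4·3 + 1
  3 = 3·1
so gcd(5849, 1768) = 1.
1 divides 80, so solutions exist.
Back-substitute for Bézout coefficients:
  1 = 13 - 4·3
  ... = 5849·(545) + 1768·(-1803)
Scale by 80/1 = 80: (m₀, n₀) = (43600, -144240).
General solution: m = 43600 + 1768t, n = -144240 - 5849t for integer t.
m ≥ 0: smallest is 43600 mod 1768 = 1168 (at t = -24), with n = -3864.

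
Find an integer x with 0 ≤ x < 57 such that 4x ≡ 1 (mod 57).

43

gcd(57, 4):
  57 = 14·4 + 1
  4 = 4·1
so gcd(57, 4) = 1.
Back-substitute for Bézout coefficients:
  1 = 57 - 14·4
  ... = 4·(-14) + 57·(1)
So 4·-14 ≡ 1 (mod 57), and -14 mod 57 = 43.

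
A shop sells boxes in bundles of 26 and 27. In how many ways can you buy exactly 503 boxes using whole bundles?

Need nonnegative integers with 26j + 27k = 503.
gcd(26, 27) = 1, and 26·(-1) + 27·(1) = 1.
So (j₀, k₀) = (-503, 503); general j = -503 + 27t, k = 503 - 26t.
j ≥ 0 ⇒ t ≥ 19; k ≥ 0 ⇒ t ≤ 19. That's 1 value of t.

1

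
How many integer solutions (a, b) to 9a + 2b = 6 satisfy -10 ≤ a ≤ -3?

4

gcd(9, 2):
  9 = 4×2 + 1
  2 = 2×1
so gcd(9, 2) = 1.
Back-substitute for Bézout coefficients:
  1 = 9 - 4×2
  ... = 9×(1) + 2×(-4)
Scale by 6: particular solution (6, -24); reduce a mod 2: (0, 3).
General solution: a = 0 + 2t, b = 3 - 9t for integer t.
-10 ≤ 0 + 2t ≤ -3 gives t ∈ [-5, -2], which is 4 values.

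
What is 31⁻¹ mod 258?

25

gcd(258, 31) = 1.
By Bézout, 31×(25) + 258×(-3) = 1.
So 31×25 ≡ 1 (mod 258), and 25 mod 258 = 25.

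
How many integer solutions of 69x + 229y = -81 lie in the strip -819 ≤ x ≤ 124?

4

gcd(229, 69) = 1  (229 = 3×69 + 22, 69 = 3×22 + 3, 22 = 7×3 + 1, 3 = 3×1).
Back-substituting, 69×(-73) + 229×(22) = 1.
Scale by -81: particular solution (5913, -1782); reduce x mod 229: (188, -57).
General solution: x = 188 + 229t, y = -57 - 69t for integer t.
-819 ≤ 188 + 229t ≤ 124 gives t ∈ [-4, -1], which is 4 values.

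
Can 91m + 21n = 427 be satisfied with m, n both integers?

yes

gcd(91, 21) = 7  (91 = 4*21 + 7, 21 = 3*7).
7 divides 427, so integer solutions exist.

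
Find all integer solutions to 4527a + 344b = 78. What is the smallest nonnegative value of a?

gcd(4527, 344):
  4527 = 13·344 + 55
  344 = 6·55 + 14
  55 = 3·14 + 13
  14 = 1·13 + 1
  13 = 13·1
so gcd(4527, 344) = 1.
1 divides 78, so solutions exist.
Back-substitute for Bézout coefficients:
  1 = 14 - 1·13
  ... = 4527·(-25) + 344·(329)
Scale by 78/1 = 78: (a₀, b₀) = (-1950, 25662).
General solution: a = -1950 + 344t, b = 25662 - 4527t for integer t.
a ≥ 0: smallest is -1950 mod 344 = 114 (at t = 6), with b = -1500.

114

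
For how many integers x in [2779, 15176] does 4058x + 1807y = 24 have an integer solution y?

gcd(4058, 1807):
  4058 = 2·1807 + 444
  1807 = 4·444 + 31
  444 = 14·31 + 10
  31 = 3·10 + 1
  10 = 10·1
so gcd(4058, 1807) = 1.
Back-substitute for Bézout coefficients:
  1 = 31 - 3·10
  ... = 4058·(-175) + 1807·(393)
Scale by 24: particular solution (-4200, 9432); reduce x mod 1807: (1221, -2742).
General solution: x = 1221 + 1807t, y = -2742 - 4058t for integer t.
2779 ≤ 1221 + 1807t ≤ 15176 gives t ∈ [1, 7], which is 7 values.

7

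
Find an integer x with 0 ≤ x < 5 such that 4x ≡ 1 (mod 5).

4

gcd(5, 4):
  5 = 1×4 + 1
  4 = 4×1
so gcd(5, 4) = 1.
Back-substitute for Bézout coefficients:
  1 = 5 - 1×4
  ... = 4×(-1) + 5×(1)
So 4×-1 ≡ 1 (mod 5), and -1 mod 5 = 4.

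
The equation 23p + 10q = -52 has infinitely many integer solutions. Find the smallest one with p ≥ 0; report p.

6

gcd(23, 10) = 1.
1 divides -52, so solutions exist.
By Bézout, 23*(-3) + 10*(7) = 1.
Scale by -52/1 = -52: (p₀, q₀) = (156, -364).
General solution: p = 156 + 10t, q = -364 - 23t for integer t.
p ≥ 0: smallest is 156 mod 10 = 6 (at t = -15), with q = -19.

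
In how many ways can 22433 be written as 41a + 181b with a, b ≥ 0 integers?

3

gcd(181, 41) = 1.
By Bézout, 41×(53) + 181×(-12) = 1.
One solution: (141, 92).
General: a = 141 + 181t, b = 92 - 41t.
a ≥ 0 ⇒ t ≥ 0; b ≥ 0 ⇒ t ≤ 2. So t ∈ [0, 2]: 3 solutions.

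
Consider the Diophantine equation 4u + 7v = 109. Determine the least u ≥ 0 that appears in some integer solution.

1

gcd(7, 4) = 1.
1 divides 109, so solutions exist.
By Bézout, 4×(2) + 7×(-1) = 1.
Scale by 109/1 = 109: (u₀, v₀) = (218, -109).
General solution: u = 218 + 7t, v = -109 - 4t for integer t.
u ≥ 0: smallest is 218 mod 7 = 1 (at t = -31), with v = 15.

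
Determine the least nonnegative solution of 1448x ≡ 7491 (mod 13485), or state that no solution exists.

gcd(13485, 1448) = 1.
1 divides 7491, so solutions exist.
By Bézout, 1448·(1667) + 13485·(-179) = 1.
So 1448·(1667) ≡ 1 (mod 13485); multiply by 7491: x ≡ 12487497 (mod 13485).
Smallest nonnegative: x = 12487497 mod 13485 = 387.

387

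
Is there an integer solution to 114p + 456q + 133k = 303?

gcd(456, 114) = 114  (456 = 4*114).
gcd(114, 133) = 19.
19 does not divide 303 (remainder 18), so no integer solutions.

no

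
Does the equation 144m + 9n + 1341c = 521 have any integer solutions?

gcd(144, 9) = 9  (144 = 16*9).
gcd(9, 1341) = 9.
9 does not divide 521 (remainder 8), so no integer solutions.

no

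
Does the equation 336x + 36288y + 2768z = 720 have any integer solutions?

gcd(36288, 336) = 336.
gcd(336, 2768) = 16.
16 divides 720, so integer solutions exist.

yes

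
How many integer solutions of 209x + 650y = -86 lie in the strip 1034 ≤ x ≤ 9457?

13

gcd(650, 209) = 1.
By Bézout, 209×(-311) + 650×(100) = 1.
Particular solution: (96, -31).
General solution: x = 96 + 650t, y = -31 - 209t for integer t.
1034 ≤ 96 + 650t ≤ 9457 gives t ∈ [2, 14], which is 13 values.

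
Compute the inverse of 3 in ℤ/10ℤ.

gcd(10, 3) = 1.
By Bézout, 3·(-3) + 10·(1) = 1.
So 3·-3 ≡ 1 (mod 10), and -3 mod 10 = 7.

7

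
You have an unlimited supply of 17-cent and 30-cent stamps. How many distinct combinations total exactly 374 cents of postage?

1

Need nonnegative integers with 17j + 30k = 374.
gcd(17, 30) = 1, and 17·(-7) + 30·(4) = 1.
So (j₀, k₀) = (-2618, 1496); general j = -2618 + 30t, k = 1496 - 17t.
j ≥ 0 ⇒ t ≥ 88; k ≥ 0 ⇒ t ≤ 88. That's 1 value of t.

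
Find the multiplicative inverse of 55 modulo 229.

gcd(229, 55) = 1.
By Bézout, 55*(25) + 229*(-6) = 1.
So 55*25 ≡ 1 (mod 229), and 25 mod 229 = 25.

25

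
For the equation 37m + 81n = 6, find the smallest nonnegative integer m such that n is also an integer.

gcd(81, 37) = 1  (81 = 2×37 + 7, 37 = 5×7 + 2, 7 = 3×2 + 1, 2 = 2×1).
1 divides 6, so solutions exist.
Back-substituting, 37×(-35) + 81×(16) = 1.
Scale by 6/1 = 6: (m₀, n₀) = (-210, 96).
General solution: m = -210 + 81t, n = 96 - 37t for integer t.
m ≥ 0: smallest is -210 mod 81 = 33 (at t = 3), with n = -15.

33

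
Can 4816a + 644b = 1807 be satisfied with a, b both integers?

gcd(4816, 644):
  4816 = 7·644 + 308
  644 = 2·308 + 28
  308 = 11·28
so gcd(4816, 644) = 28.
28 does not divide 1807 (remainder 15), so no integer solutions.

no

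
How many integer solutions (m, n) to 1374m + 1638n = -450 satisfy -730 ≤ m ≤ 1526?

9

gcd(1638, 1374) = 6  (1638 = 1·1374 + 264, 1374 = 5·264 + 54, 264 = 4·54 + 48, 54 = 1·48 + 6, 48 = 8·6).
Back-substituting, 1374·(31) + 1638·(-26) = 6.
Scale by -75: particular solution (-2325, 1950); reduce m mod 273: (132, -111).
General solution: m = 132 + 273t, n = -111 - 229t for integer t.
-730 ≤ 132 + 273t ≤ 1526 gives t ∈ [-3, 5], which is 9 values.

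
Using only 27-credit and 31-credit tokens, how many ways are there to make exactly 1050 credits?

Need nonnegative integers with 27j + 31k = 1050.
gcd(27, 31) = 1, and 27·(-8) + 31·(7) = 1.
So (j₀, k₀) = (-8400, 7350); general j = -8400 + 31t, k = 7350 - 27t.
j ≥ 0 ⇒ t ≥ 271; k ≥ 0 ⇒ t ≤ 272. That's 2 values of t.

2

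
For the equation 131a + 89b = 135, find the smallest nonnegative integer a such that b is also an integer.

35

gcd(131, 89):
  131 = 1·89 + 42
  89 = 2·42 + 5
  42 = 8·5 + 2
  5 = 2·2 + 1
  2 = 2·1
so gcd(131, 89) = 1.
1 divides 135, so solutions exist.
Back-substitute for Bézout coefficients:
  1 = 5 - 2·2
  ... = 131·(-36) + 89·(53)
Scale by 135/1 = 135: (a₀, b₀) = (-4860, 7155).
General solution: a = -4860 + 89t, b = 7155 - 131t for integer t.
a ≥ 0: smallest is -4860 mod 89 = 35 (at t = 55), with b = -50.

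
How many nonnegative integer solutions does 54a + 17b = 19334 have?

21

gcd(54, 17) = 1  (54 = 3·17 + 3, 17 = 5·3 + 2, 3 = 1·2 + 1, 2 = 2·1).
Back-substituting, 54·(6) + 17·(-19) = 1.
Scale by 19334: one solution is (116004, -367346). Reduce a mod 17: (13, 1096).
General: a = 13 + 17t, b = 1096 - 54t.
a ≥ 0 ⇒ t ≥ 0; b ≥ 0 ⇒ t ≤ 20. So t ∈ [0, 20]: 21 solutions.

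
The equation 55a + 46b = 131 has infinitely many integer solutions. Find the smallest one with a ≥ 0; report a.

gcd(55, 46) = 1.
1 divides 131, so solutions exist.
By Bézout, 55×(-5) + 46×(6) = 1.
Scale by 131/1 = 131: (a₀, b₀) = (-655, 786).
General solution: a = -655 + 46t, b = 786 - 55t for integer t.
a ≥ 0: smallest is -655 mod 46 = 35 (at t = 15), with b = -39.

35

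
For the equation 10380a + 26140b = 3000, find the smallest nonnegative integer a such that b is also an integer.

786

gcd(26140, 10380) = 20.
20 divides 3000, so solutions exist.
By Bézout, 10380*(-413) + 26140*(164) = 20.
Scale by 3000/20 = 150: (a₀, b₀) = (-61950, 24600).
General solution: a = -61950 + 1307t, b = 24600 - 519t for integer t.
a ≥ 0: smallest is -61950 mod 1307 = 786 (at t = 48), with b = -312.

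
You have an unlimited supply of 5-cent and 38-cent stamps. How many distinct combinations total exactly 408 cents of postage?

2

Need nonnegative integers with 5j + 38k = 408.
gcd(5, 38) = 1, and 5·(-15) + 38·(2) = 1.
So (j₀, k₀) = (-6120, 816); general j = -6120 + 38t, k = 816 - 5t.
j ≥ 0 ⇒ t ≥ 162; k ≥ 0 ⇒ t ≤ 163. That's 2 values of t.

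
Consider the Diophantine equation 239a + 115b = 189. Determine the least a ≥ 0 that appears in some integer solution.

21

gcd(239, 115) = 1.
1 divides 189, so solutions exist.
By Bézout, 239·(-51) + 115·(106) = 1.
Scale by 189/1 = 189: (a₀, b₀) = (-9639, 20034).
General solution: a = -9639 + 115t, b = 20034 - 239t for integer t.
a ≥ 0: smallest is -9639 mod 115 = 21 (at t = 84), with b = -42.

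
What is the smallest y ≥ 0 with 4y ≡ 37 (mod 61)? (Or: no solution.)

55

gcd(61, 4) = 1.
1 divides 37, so solutions exist.
By Bézout, 4*(-15) + 61*(1) = 1.
So 4*(-15) ≡ 1 (mod 61); multiply by 37: y ≡ -555 (mod 61).
Smallest nonnegative: y = -555 mod 61 = 55.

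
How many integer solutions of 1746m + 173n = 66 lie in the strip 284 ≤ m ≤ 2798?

gcd(1746, 173) = 1.
By Bézout, 1746×(-54) + 173×(545) = 1.
Particular solution: (69, -696).
General solution: m = 69 + 173t, n = -696 - 1746t for integer t.
284 ≤ 69 + 173t ≤ 2798 gives t ∈ [2, 15], which is 14 values.

14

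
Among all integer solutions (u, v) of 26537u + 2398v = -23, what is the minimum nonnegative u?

gcd(26537, 2398) = 1  (26537 = 11*2398 + 159, 2398 = 15*159 + 13, 159 = 12*13 + 3, 13 = 4*3 + 1, 3 = 3*1).
1 divides -23, so solutions exist.
Back-substituting, 26537*(-739) + 2398*(8178) = 1.
Scale by -23/1 = -23: (u₀, v₀) = (16997, -188094).
General solution: u = 16997 + 2398t, v = -188094 - 26537t for integer t.
u ≥ 0: smallest is 16997 mod 2398 = 211 (at t = -7), with v = -2335.

211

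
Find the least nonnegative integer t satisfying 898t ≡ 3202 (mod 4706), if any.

gcd(4706, 898) = 2  (4706 = 5*898 + 216, 898 = 4*216 + 34, 216 = 6*34 + 12, 34 = 2*12 + 10, 12 = 1*10 + 2, 10 = 5*2).
2 divides 3202, so solutions exist.
Back-substituting, 898*(-414) + 4706*(79) = 2.
So 898*(-414) ≡ 2 (mod 4706); multiply by 1601: t ≡ -662814 (mod 2353).
Smallest nonnegative: t = -662814 mod 2353 = 732.

732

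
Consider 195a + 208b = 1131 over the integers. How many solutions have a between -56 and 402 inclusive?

gcd(208, 195):
  208 = 1*195 + 13
  195 = 15*13
so gcd(208, 195) = 13.
Back-substitute for Bézout coefficients:
  13 = 208 - 1*195
  ... = 195*(-1) + 208*(1)
Scale by 87: particular solution (-87, 87); reduce a mod 16: (9, -3).
General solution: a = 9 + 16t, b = -3 - 15t for integer t.
-56 ≤ 9 + 16t ≤ 402 gives t ∈ [-4, 24], which is 29 values.

29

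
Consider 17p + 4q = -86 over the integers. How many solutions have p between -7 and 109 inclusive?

29

gcd(17, 4) = 1  (17 = 4·4 + 1, 4 = 4·1).
Back-substituting, 17·(1) + 4·(-4) = 1.
Scale by -86: particular solution (-86, 344); reduce p mod 4: (2, -30).
General solution: p = 2 + 4t, q = -30 - 17t for integer t.
-7 ≤ 2 + 4t ≤ 109 gives t ∈ [-2, 26], which is 29 values.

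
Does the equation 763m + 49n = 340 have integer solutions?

gcd(763, 49) = 7  (763 = 15·49 + 28, 49 = 1·28 + 21, 28 = 1·21 + 7, 21 = 3·7).
7 does not divide 340 (remainder 4), so no integer solutions.

no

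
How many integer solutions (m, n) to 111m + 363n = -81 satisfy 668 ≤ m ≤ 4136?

gcd(363, 111):
  363 = 3*111 + 30
  111 = 3*30 + 21
  30 = 1*21 + 9
  21 = 2*9 + 3
  9 = 3*3
so gcd(363, 111) = 3.
Back-substitute for Bézout coefficients:
  3 = 21 - 2*9
  ... = 111*(36) + 363*(-11)
Scale by -27: particular solution (-972, 297); reduce m mod 121: (117, -36).
General solution: m = 117 + 121t, n = -36 - 37t for integer t.
668 ≤ 117 + 121t ≤ 4136 gives t ∈ [5, 33], which is 29 values.

29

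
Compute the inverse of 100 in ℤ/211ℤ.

19

gcd(211, 100) = 1  (211 = 2*100 + 11, 100 = 9*11 + 1, 11 = 11*1).
Back-substituting, 100*(19) + 211*(-9) = 1.
So 100*19 ≡ 1 (mod 211), and 19 mod 211 = 19.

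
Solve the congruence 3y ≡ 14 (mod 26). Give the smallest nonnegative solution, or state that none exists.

gcd(26, 3) = 1  (26 = 8·3 + 2, 3 = 1·2 + 1, 2 = 2·1).
1 divides 14, so solutions exist.
Back-substituting, 3·(9) + 26·(-1) = 1.
So 3·(9) ≡ 1 (mod 26); multiply by 14: y ≡ 126 (mod 26).
Smallest nonnegative: y = 126 mod 26 = 22.

22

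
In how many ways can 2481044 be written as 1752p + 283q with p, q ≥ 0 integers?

gcd(1752, 283) = 1  (1752 = 6*283 + 54, 283 = 5*54 + 13, 54 = 4*13 + 2, 13 = 6*2 + 1, 2 = 2*1).
Back-substituting, 1752*(-131) + 283*(811) = 1.
Scale by 2481044: one solution is (-325016764, 2012126684). Reduce p mod 283: (246, 7244).
General: p = 246 + 283t, q = 7244 - 1752t.
p ≥ 0 ⇒ t ≥ 0; q ≥ 0 ⇒ t ≤ 4. So t ∈ [0, 4]: 5 solutions.

5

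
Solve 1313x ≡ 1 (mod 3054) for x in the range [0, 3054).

gcd(3054, 1313) = 1.
By Bézout, 1313·(-421) + 3054·(181) = 1.
So 1313·-421 ≡ 1 (mod 3054), and -421 mod 3054 = 2633.

2633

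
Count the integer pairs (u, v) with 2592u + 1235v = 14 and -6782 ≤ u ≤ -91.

5

gcd(2592, 1235) = 1.
By Bézout, 2592·(-577) + 1235·(1211) = 1.
Particular solution: (567, -1190).
General solution: u = 567 + 1235t, v = -1190 - 2592t for integer t.
-6782 ≤ 567 + 1235t ≤ -91 gives t ∈ [-5, -1], which is 5 values.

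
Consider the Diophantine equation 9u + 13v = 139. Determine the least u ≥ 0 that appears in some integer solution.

1

gcd(13, 9):
  13 = 1×9 + 4
  9 = 2×4 + 1
  4 = 4×1
so gcd(13, 9) = 1.
1 divides 139, so solutions exist.
Back-substitute for Bézout coefficients:
  1 = 9 - 2×4
  ... = 9×(3) + 13×(-2)
Scale by 139/1 = 139: (u₀, v₀) = (417, -278).
General solution: u = 417 + 13t, v = -278 - 9t for integer t.
u ≥ 0: smallest is 417 mod 13 = 1 (at t = -32), with v = 10.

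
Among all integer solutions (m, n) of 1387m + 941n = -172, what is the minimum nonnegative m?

852

gcd(1387, 941):
  1387 = 1×941 + 446
  941 = 2×446 + 49
  446 = 9×49 + 5
  49 = 9×5 + 4
  5 = 1×4 + 1
  4 = 4×1
so gcd(1387, 941) = 1.
1 divides -172, so solutions exist.
Back-substitute for Bézout coefficients:
  1 = 5 - 1×4
  ... = 1387×(192) + 941×(-283)
Scale by -172/1 = -172: (m₀, n₀) = (-33024, 48676).
General solution: m = -33024 + 941t, n = 48676 - 1387t for integer t.
m ≥ 0: smallest is -33024 mod 941 = 852 (at t = 36), with n = -1256.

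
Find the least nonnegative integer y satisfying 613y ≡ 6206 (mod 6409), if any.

gcd(6409, 613) = 1.
1 divides 6206, so solutions exist.
By Bézout, 613*(-1631) + 6409*(156) = 1.
So 613*(-1631) ≡ 1 (mod 6409); multiply by 6206: y ≡ -10121986 (mod 6409).
Smallest nonnegative: y = -10121986 mod 6409 = 4234.

4234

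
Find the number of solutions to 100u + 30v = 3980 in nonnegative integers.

13

gcd(100, 30) = 10.
By Bézout, 100·(1) + 30·(-3) = 10.
One solution: (2, 126).
General: u = 2 + 3t, v = 126 - 10t.
u ≥ 0 ⇒ t ≥ 0; v ≥ 0 ⇒ t ≤ 12. So t ∈ [0, 12]: 13 solutions.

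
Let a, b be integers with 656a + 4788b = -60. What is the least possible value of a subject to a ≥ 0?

51

gcd(4788, 656):
  4788 = 7·656 + 196
  656 = 3·196 + 68
  196 = 2·68 + 60
  68 = 1·60 + 8
  60 = 7·8 + 4
  8 = 2·4
so gcd(4788, 656) = 4.
4 divides -60, so solutions exist.
Back-substitute for Bézout coefficients:
  4 = 60 - 7·8
  ... = 656·(-562) + 4788·(77)
Scale by -60/4 = -15: (a₀, b₀) = (8430, -1155).
General solution: a = 8430 + 1197t, b = -1155 - 164t for integer t.
a ≥ 0: smallest is 8430 mod 1197 = 51 (at t = -7), with b = -7.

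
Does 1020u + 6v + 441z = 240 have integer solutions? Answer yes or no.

gcd(1020, 6) = 6  (1020 = 170*6).
gcd(6, 441) = 3.
3 divides 240, so integer solutions exist.

yes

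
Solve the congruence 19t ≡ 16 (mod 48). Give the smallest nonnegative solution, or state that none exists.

16

gcd(48, 19):
  48 = 2×19 + 10
  19 = 1×10 + 9
  10 = 1×9 + 1
  9 = 9×1
so gcd(48, 19) = 1.
1 divides 16, so solutions exist.
Back-substitute for Bézout coefficients:
  1 = 10 - 1×9
  ... = 19×(-5) + 48×(2)
So 19×(-5) ≡ 1 (mod 48); multiply by 16: t ≡ -80 (mod 48).
Smallest nonnegative: t = -80 mod 48 = 16.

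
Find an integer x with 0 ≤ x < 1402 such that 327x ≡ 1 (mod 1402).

gcd(1402, 327):
  1402 = 4*327 + 94
  327 = 3*94 + 45
  94 = 2*45 + 4
  45 = 11*4 + 1
  4 = 4*1
so gcd(1402, 327) = 1.
Back-substitute for Bézout coefficients:
  1 = 45 - 11*4
  ... = 327*(343) + 1402*(-80)
So 327*343 ≡ 1 (mod 1402), and 343 mod 1402 = 343.

343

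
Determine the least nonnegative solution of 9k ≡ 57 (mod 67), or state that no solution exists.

51

gcd(67, 9) = 1  (67 = 7*9 + 4, 9 = 2*4 + 1, 4 = 4*1).
1 divides 57, so solutions exist.
Back-substituting, 9*(15) + 67*(-2) = 1.
So 9*(15) ≡ 1 (mod 67); multiply by 57: k ≡ 855 (mod 67).
Smallest nonnegative: k = 855 mod 67 = 51.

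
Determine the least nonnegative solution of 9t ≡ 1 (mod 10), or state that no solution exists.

gcd(10, 9) = 1  (10 = 1·9 + 1, 9 = 9·1).
1 divides 1, so solutions exist.
Back-substituting, 9·(-1) + 10·(1) = 1.
So 9·(-1) ≡ 1 (mod 10); multiply by 1: t ≡ -1 (mod 10).
Smallest nonnegative: t = -1 mod 10 = 9.

9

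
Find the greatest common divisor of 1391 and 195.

13

gcd(1391, 195):
  1391 = 7*195 + 26
  195 = 7*26 + 13
  26 = 2*13
so gcd(1391, 195) = 13.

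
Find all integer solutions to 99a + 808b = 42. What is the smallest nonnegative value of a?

686

gcd(808, 99) = 1  (808 = 8×99 + 16, 99 = 6×16 + 3, 16 = 5×3 + 1, 3 = 3×1).
1 divides 42, so solutions exist.
Back-substituting, 99×(-253) + 808×(31) = 1.
Scale by 42/1 = 42: (a₀, b₀) = (-10626, 1302).
General solution: a = -10626 + 808t, b = 1302 - 99t for integer t.
a ≥ 0: smallest is -10626 mod 808 = 686 (at t = 14), with b = -84.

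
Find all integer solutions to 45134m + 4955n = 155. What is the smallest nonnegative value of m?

gcd(45134, 4955) = 1.
1 divides 155, so solutions exist.
By Bézout, 45134·(524) + 4955·(-4773) = 1.
Scale by 155/1 = 155: (m₀, n₀) = (81220, -739815).
General solution: m = 81220 + 4955t, n = -739815 - 45134t for integer t.
m ≥ 0: smallest is 81220 mod 4955 = 1940 (at t = -16), with n = -17671.

1940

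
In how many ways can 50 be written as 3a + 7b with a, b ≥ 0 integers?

2

gcd(7, 3) = 1  (7 = 2×3 + 1, 3 = 3×1).
Back-substituting, 3×(-2) + 7×(1) = 1.
Scale by 50: one solution is (-100, 50). Reduce a mod 7: (5, 5).
General: a = 5 + 7t, b = 5 - 3t.
a ≥ 0 ⇒ t ≥ 0; b ≥ 0 ⇒ t ≤ 1. So t ∈ [0, 1]: 2 solutions.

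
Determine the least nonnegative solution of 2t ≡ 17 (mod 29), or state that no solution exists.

gcd(29, 2) = 1  (29 = 14×2 + 1, 2 = 2×1).
1 divides 17, so solutions exist.
Back-substituting, 2×(-14) + 29×(1) = 1.
So 2×(-14) ≡ 1 (mod 29); multiply by 17: t ≡ -238 (mod 29).
Smallest nonnegative: t = -238 mod 29 = 23.

23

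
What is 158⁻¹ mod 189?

gcd(189, 158) = 1  (189 = 1*158 + 31, 158 = 5*31 + 3, 31 = 10*3 + 1, 3 = 3*1).
Back-substituting, 158*(-61) + 189*(51) = 1.
So 158*-61 ≡ 1 (mod 189), and -61 mod 189 = 128.

128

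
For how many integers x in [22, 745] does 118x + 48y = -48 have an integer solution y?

31

gcd(118, 48) = 2  (118 = 2*48 + 22, 48 = 2*22 + 4, 22 = 5*4 + 2, 4 = 2*2).
Back-substituting, 118*(11) + 48*(-27) = 2.
Scale by -24: particular solution (-264, 648); reduce x mod 24: (0, -1).
General solution: x = 0 + 24t, y = -1 - 59t for integer t.
22 ≤ 0 + 24t ≤ 745 gives t ∈ [1, 31], which is 31 values.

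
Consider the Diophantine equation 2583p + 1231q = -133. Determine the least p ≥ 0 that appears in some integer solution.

gcd(2583, 1231) = 1  (2583 = 2×1231 + 121, 1231 = 10×121 + 21, 121 = 5×21 + 16, 21 = 1×16 + 5, 16 = 3×5 + 1, 5 = 5×1).
1 divides -133, so solutions exist.
Back-substituting, 2583×(234) + 1231×(-491) = 1.
Scale by -133/1 = -133: (p₀, q₀) = (-31122, 65303).
General solution: p = -31122 + 1231t, q = 65303 - 2583t for integer t.
p ≥ 0: smallest is -31122 mod 1231 = 884 (at t = 26), with q = -1855.

884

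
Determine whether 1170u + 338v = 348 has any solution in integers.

no

gcd(1170, 338) = 26  (1170 = 3*338 + 156, 338 = 2*156 + 26, 156 = 6*26).
26 does not divide 348 (remainder 10), so no integer solutions.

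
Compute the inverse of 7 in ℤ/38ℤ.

11

gcd(38, 7) = 1.
By Bézout, 7×(11) + 38×(-2) = 1.
So 7×11 ≡ 1 (mod 38), and 11 mod 38 = 11.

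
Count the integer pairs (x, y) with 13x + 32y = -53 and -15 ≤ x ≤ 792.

gcd(32, 13):
  32 = 2×13 + 6
  13 = 2×6 + 1
  6 = 6×1
so gcd(32, 13) = 1.
Back-substitute for Bézout coefficients:
  1 = 13 - 2×6
  ... = 13×(5) + 32×(-2)
Scale by -53: particular solution (-265, 106); reduce x mod 32: (23, -11).
General solution: x = 23 + 32t, y = -11 - 13t for integer t.
-15 ≤ 23 + 32t ≤ 792 gives t ∈ [-1, 24], which is 26 values.

26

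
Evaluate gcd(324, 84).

gcd(324, 84) = 12  (324 = 3*84 + 72, 84 = 1*72 + 12, 72 = 6*12).

12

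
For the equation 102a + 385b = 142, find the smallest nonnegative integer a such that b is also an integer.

326

gcd(385, 102):
  385 = 3×102 + 79
  102 = 1×79 + 23
  79 = 3×23 + 10
  23 = 2×10 + 3
  10 = 3×3 + 1
  3 = 3×1
so gcd(385, 102) = 1.
1 divides 142, so solutions exist.
Back-substitute for Bézout coefficients:
  1 = 10 - 3×3
  ... = 102×(-117) + 385×(31)
Scale by 142/1 = 142: (a₀, b₀) = (-16614, 4402).
General solution: a = -16614 + 385t, b = 4402 - 102t for integer t.
a ≥ 0: smallest is -16614 mod 385 = 326 (at t = 44), with b = -86.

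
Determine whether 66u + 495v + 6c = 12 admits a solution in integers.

yes

gcd(495, 66):
  495 = 7×66 + 33
  66 = 2×33
so gcd(495, 66) = 33.
gcd(33, 6) = 3.
3 divides 12, so integer solutions exist.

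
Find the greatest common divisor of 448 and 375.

1

gcd(448, 375):
  448 = 1*375 + 73
  375 = 5*73 + 10
  73 = 7*10 + 3
  10 = 3*3 + 1
  3 = 3*1
so gcd(448, 375) = 1.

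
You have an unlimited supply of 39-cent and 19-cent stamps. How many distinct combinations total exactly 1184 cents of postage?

Need nonnegative integers with 39j + 19k = 1184.
gcd(39, 19) = 1, and 39·(1) + 19·(-2) = 1.
So (j₀, k₀) = (1184, -2368); general j = 1184 + 19t, k = -2368 - 39t.
j ≥ 0 ⇒ t ≥ -62; k ≥ 0 ⇒ t ≤ -61. That's 2 values of t.

2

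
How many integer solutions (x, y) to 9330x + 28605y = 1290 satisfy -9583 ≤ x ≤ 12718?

gcd(28605, 9330) = 15  (28605 = 3×9330 + 615, 9330 = 15×615 + 105, 615 = 5×105 + 90, 105 = 1×90 + 15, 90 = 6×15).
Back-substituting, 9330×(279) + 28605×(-91) = 15.
Scale by 86: particular solution (23994, -7826); reduce x mod 1907: (1110, -362).
General solution: x = 1110 + 1907t, y = -362 - 622t for integer t.
-9583 ≤ 1110 + 1907t ≤ 12718 gives t ∈ [-5, 6], which is 12 values.

12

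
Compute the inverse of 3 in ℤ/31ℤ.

21

gcd(31, 3) = 1.
By Bézout, 3×(-10) + 31×(1) = 1.
So 3×-10 ≡ 1 (mod 31), and -10 mod 31 = 21.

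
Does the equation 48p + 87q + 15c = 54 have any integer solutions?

gcd(87, 48):
  87 = 1*48 + 39
  48 = 1*39 + 9
  39 = 4*9 + 3
  9 = 3*3
so gcd(87, 48) = 3.
gcd(3, 15) = 3.
3 divides 54, so integer solutions exist.

yes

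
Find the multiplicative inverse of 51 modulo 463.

gcd(463, 51) = 1.
By Bézout, 51×(-118) + 463×(13) = 1.
So 51×-118 ≡ 1 (mod 463), and -118 mod 463 = 345.

345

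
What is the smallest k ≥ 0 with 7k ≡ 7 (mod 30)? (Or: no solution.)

gcd(30, 7):
  30 = 4×7 + 2
  7 = 3×2 + 1
  2 = 2×1
so gcd(30, 7) = 1.
1 divides 7, so solutions exist.
Back-substitute for Bézout coefficients:
  1 = 7 - 3×2
  ... = 7×(13) + 30×(-3)
So 7×(13) ≡ 1 (mod 30); multiply by 7: k ≡ 91 (mod 30).
Smallest nonnegative: k = 91 mod 30 = 1.

1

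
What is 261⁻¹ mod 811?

gcd(811, 261) = 1.
By Bézout, 261×(-87) + 811×(28) = 1.
So 261×-87 ≡ 1 (mod 811), and -87 mod 811 = 724.

724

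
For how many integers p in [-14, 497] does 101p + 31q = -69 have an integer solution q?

gcd(101, 31):
  101 = 3·31 + 8
  31 = 3·8 + 7
  8 = 1·7 + 1
  7 = 7·1
so gcd(101, 31) = 1.
Back-substitute for Bézout coefficients:
  1 = 8 - 1·7
  ... = 101·(4) + 31·(-13)
Scale by -69: particular solution (-276, 897); reduce p mod 31: (3, -12).
General solution: p = 3 + 31t, q = -12 - 101t for integer t.
-14 ≤ 3 + 31t ≤ 497 gives t ∈ [0, 15], which is 16 values.

16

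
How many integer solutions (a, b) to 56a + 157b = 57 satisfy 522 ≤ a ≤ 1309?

5

gcd(157, 56) = 1.
By Bézout, 56·(-14) + 157·(5) = 1.
Particular solution: (144, -51).
General solution: a = 144 + 157t, b = -51 - 56t for integer t.
522 ≤ 144 + 157t ≤ 1309 gives t ∈ [3, 7], which is 5 values.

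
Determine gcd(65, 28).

gcd(65, 28):
  65 = 2×28 + 9
  28 = 3×9 + 1
  9 = 9×1
so gcd(65, 28) = 1.

1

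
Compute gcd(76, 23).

gcd(76, 23):
  76 = 3·23 + 7
  23 = 3·7 + 2
  7 = 3·2 + 1
  2 = 2·1
so gcd(76, 23) = 1.

1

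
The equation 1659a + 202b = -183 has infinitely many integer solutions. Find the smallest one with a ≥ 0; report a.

85

gcd(1659, 202) = 1.
1 divides -183, so solutions exist.
By Bézout, 1659·(47) + 202·(-386) = 1.
Scale by -183/1 = -183: (a₀, b₀) = (-8601, 70638).
General solution: a = -8601 + 202t, b = 70638 - 1659t for integer t.
a ≥ 0: smallest is -8601 mod 202 = 85 (at t = 43), with b = -699.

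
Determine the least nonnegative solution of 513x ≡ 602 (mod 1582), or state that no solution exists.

gcd(1582, 513):
  1582 = 3×513 + 43
  513 = 11×43 + 40
  43 = 1×40 + 3
  40 = 13×3 + 1
  3 = 3×1
so gcd(1582, 513) = 1.
1 divides 602, so solutions exist.
Back-substitute for Bézout coefficients:
  1 = 40 - 13×3
  ... = 513×(515) + 1582×(-167)
So 513×(515) ≡ 1 (mod 1582); multiply by 602: x ≡ 310030 (mod 1582).
Smallest nonnegative: x = 310030 mod 1582 = 1540.

1540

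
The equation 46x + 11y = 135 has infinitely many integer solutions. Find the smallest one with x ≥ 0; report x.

7

gcd(46, 11) = 1.
1 divides 135, so solutions exist.
By Bézout, 46*(-5) + 11*(21) = 1.
Scale by 135/1 = 135: (x₀, y₀) = (-675, 2835).
General solution: x = -675 + 11t, y = 2835 - 46t for integer t.
x ≥ 0: smallest is -675 mod 11 = 7 (at t = 62), with y = -17.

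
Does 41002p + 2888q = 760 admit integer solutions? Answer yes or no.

yes

gcd(41002, 2888) = 38  (41002 = 14*2888 + 570, 2888 = 5*570 + 38, 570 = 15*38).
38 divides 760, so integer solutions exist.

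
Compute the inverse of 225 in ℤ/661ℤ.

614

gcd(661, 225) = 1.
By Bézout, 225·(-47) + 661·(16) = 1.
So 225·-47 ≡ 1 (mod 661), and -47 mod 661 = 614.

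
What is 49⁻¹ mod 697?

gcd(697, 49) = 1.
By Bézout, 49×(-128) + 697×(9) = 1.
So 49×-128 ≡ 1 (mod 697), and -128 mod 697 = 569.

569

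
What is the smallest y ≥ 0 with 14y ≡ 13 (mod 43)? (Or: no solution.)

gcd(43, 14) = 1.
1 divides 13, so solutions exist.
By Bézout, 14*(-3) + 43*(1) = 1.
So 14*(-3) ≡ 1 (mod 43); multiply by 13: y ≡ -39 (mod 43).
Smallest nonnegative: y = -39 mod 43 = 4.

4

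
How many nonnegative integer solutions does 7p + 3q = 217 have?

11

gcd(7, 3) = 1  (7 = 2×3 + 1, 3 = 3×1).
Back-substituting, 7×(1) + 3×(-2) = 1.
Scale by 217: one solution is (217, -434). Reduce p mod 3: (1, 70).
General: p = 1 + 3t, q = 70 - 7t.
p ≥ 0 ⇒ t ≥ 0; q ≥ 0 ⇒ t ≤ 10. So t ∈ [0, 10]: 11 solutions.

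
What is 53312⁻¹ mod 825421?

770844

gcd(825421, 53312) = 1.
By Bézout, 53312×(-54577) + 825421×(3525) = 1.
So 53312×-54577 ≡ 1 (mod 825421), and -54577 mod 825421 = 770844.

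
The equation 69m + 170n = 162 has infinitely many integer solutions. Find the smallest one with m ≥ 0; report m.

128

gcd(170, 69):
  170 = 2×69 + 32
  69 = 2×32 + 5
  32 = 6×5 + 2
  5 = 2×2 + 1
  2 = 2×1
so gcd(170, 69) = 1.
1 divides 162, so solutions exist.
Back-substitute for Bézout coefficients:
  1 = 5 - 2×2
  ... = 69×(69) + 170×(-28)
Scale by 162/1 = 162: (m₀, n₀) = (11178, -4536).
General solution: m = 11178 + 170t, n = -4536 - 69t for integer t.
m ≥ 0: smallest is 11178 mod 170 = 128 (at t = -65), with n = -51.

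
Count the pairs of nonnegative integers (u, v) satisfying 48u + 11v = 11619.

gcd(48, 11) = 1.
By Bézout, 48·(3) + 11·(-13) = 1.
One solution: (9, 1017).
General: u = 9 + 11t, v = 1017 - 48t.
u ≥ 0 ⇒ t ≥ 0; v ≥ 0 ⇒ t ≤ 21. So t ∈ [0, 21]: 22 solutions.

22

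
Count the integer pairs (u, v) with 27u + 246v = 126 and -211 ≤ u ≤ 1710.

23

gcd(246, 27):
  246 = 9*27 + 3
  27 = 9*3
so gcd(246, 27) = 3.
Back-substitute for Bézout coefficients:
  3 = 246 - 9*27
  ... = 27*(-9) + 246*(1)
Scale by 42: particular solution (-378, 42); reduce u mod 82: (32, -3).
General solution: u = 32 + 82t, v = -3 - 9t for integer t.
-211 ≤ 32 + 82t ≤ 1710 gives t ∈ [-2, 20], which is 23 values.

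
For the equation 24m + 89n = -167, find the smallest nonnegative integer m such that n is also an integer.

gcd(89, 24):
  89 = 3×24 + 17
  24 = 1×17 + 7
  17 = 2×7 + 3
  7 = 2×3 + 1
  3 = 3×1
so gcd(89, 24) = 1.
1 divides -167, so solutions exist.
Back-substitute for Bézout coefficients:
  1 = 7 - 2×3
  ... = 24×(26) + 89×(-7)
Scale by -167/1 = -167: (m₀, n₀) = (-4342, 1169).
General solution: m = -4342 + 89t, n = 1169 - 24t for integer t.
m ≥ 0: smallest is -4342 mod 89 = 19 (at t = 49), with n = -7.

19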